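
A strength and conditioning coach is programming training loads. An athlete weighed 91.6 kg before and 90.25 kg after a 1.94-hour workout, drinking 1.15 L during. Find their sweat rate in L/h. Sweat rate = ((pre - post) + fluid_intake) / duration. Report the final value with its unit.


Body mass change = 1.35 kg
Total sweat loss = 1.35 + 1.15 = 2.5 L
Rate = 2.5 / 1.94 = 1.289 L/h

1.289 L/h


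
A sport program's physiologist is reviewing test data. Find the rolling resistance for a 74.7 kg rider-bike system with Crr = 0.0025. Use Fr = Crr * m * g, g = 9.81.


m * g = 74.7 * 9.81 = 732.807 N
Fr = 0.0025 * 732.807 = 1.832 N

1.832 N


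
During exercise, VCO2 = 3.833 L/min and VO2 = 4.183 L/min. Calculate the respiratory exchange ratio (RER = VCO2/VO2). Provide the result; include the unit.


RER = VCO2 / VO2
= 3.833 / 4.183
= 0.9163

0.9163


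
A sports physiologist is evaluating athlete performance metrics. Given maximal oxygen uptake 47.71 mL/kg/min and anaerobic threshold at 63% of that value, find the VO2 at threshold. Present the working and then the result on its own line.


Percentage as decimal = 0.63
VO2 at AT = 47.71 * 0.63 = 30.06 mL/kg/min

30.06 mL/kg/min


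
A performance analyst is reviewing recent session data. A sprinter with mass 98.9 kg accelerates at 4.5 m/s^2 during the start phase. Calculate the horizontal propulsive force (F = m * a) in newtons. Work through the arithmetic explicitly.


F = m * a
= 98.9 * 4.5
= 445.05 N

445.05 N


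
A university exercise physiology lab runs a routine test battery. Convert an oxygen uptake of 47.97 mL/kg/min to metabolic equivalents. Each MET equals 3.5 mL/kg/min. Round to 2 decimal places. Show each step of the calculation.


One MET = 3.5 mL/kg/min
Number of METs = 47.97 / 3.5
= 13.71 METs

13.71 METs


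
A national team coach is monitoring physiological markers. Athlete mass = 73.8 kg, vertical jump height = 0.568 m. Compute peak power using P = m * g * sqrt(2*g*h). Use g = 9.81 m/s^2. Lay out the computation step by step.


sqrt(2 * 9.81 * 0.568) = sqrt(11.14416) = 3.338287 m/s
P = 73.8 * 9.81 * 3.338287
= 2416.85 W

2416.85 W


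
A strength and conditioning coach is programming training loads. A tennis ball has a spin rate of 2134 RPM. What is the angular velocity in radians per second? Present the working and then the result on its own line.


Convert RPM to rad/s: multiply by 2*pi and divide by 60
omega = 2134 * 2 * pi / 60
= 223.472 rad/s

223.472 rad/s


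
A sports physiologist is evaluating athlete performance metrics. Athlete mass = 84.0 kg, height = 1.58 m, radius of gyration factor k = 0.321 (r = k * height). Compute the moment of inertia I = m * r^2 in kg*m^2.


r = k * height = 0.321 * 1.58 = 0.50718 m
r^2 = 0.50718^2 = 0.257232
I = 84.0 * 0.257232 = 21.607 kg*m^2

21.607 kg*m^2


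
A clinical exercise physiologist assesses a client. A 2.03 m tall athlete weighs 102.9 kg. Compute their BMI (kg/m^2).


height^2 = 4.1209 m^2
BMI = 102.9 / 4.1209 = 24.97 kg/m^2

24.97 kg/m^2


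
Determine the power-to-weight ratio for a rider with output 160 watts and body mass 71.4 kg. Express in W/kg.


P/W = 160 / 71.4 = 2.241 W/kg

2.241 W/kg


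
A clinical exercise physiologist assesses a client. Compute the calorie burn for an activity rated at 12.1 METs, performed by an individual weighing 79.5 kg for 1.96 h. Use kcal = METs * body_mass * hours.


Product of METs and mass = 12.1 * 79.5 = 961.95
Total kcal = 961.95 * 1.96 = 1885.42 kcal

1885.42 kcal


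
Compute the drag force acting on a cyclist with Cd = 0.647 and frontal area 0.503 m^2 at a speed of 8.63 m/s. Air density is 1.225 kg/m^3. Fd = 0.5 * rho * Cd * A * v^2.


Step 1: v^2 = 74.4769
Step 2: Fd = 0.5 * 1.225 * 0.647 * 0.503 * 74.4769
= 14.846 N

14.846 N


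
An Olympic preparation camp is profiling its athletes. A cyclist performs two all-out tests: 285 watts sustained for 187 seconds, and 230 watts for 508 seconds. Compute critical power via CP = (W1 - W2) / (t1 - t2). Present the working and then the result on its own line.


W1 = P1 * t1 = 285 * 187 = 53295 J
W2 = P2 * t2 = 230 * 508 = 116840 J
CP = (53295 - 116840) / (187 - 508)
= 197.96 W

197.96 W


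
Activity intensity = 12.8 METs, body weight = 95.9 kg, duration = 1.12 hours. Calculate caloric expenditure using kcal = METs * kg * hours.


kcal = 12.8 * 95.9 * 1.12
= 1227.52 * 1.12
= 1374.82 kcal

1374.82 kcal


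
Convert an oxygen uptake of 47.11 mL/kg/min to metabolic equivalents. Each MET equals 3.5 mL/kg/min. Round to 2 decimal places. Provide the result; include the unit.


One MET = 3.5 mL/kg/min
Number of METs = 47.11 / 3.5
= 13.46 METs

13.46 METs


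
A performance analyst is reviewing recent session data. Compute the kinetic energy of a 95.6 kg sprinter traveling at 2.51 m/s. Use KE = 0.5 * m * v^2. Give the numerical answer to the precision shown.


Velocity squared = 6.3001
KE = 0.5 * 95.6 * 6.3001 = 301.14 J

301.14 J


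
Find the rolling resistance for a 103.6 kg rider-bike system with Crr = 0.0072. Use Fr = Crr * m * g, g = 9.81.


m * g = 103.6 * 9.81 = 1016.316 N
Fr = 0.0072 * 1016.316 = 7.317 N

7.317 N


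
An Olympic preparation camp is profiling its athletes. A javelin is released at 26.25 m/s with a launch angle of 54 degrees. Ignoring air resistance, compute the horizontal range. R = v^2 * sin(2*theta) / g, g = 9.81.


Launch speed squared = 689.0625
sin(2 * 54 deg) = 0.951057
Range = 689.0625 * 0.951057 / 9.81
= 66.803 m

66.803 m


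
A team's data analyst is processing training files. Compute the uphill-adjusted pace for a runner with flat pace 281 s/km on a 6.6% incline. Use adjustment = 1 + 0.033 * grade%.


Adjustment factor = 1 + 0.033 * 6.6 = 1.2178
Grade-adjusted pace = 281 * 1.2178 = 342.2 s/km

342.2 s/km


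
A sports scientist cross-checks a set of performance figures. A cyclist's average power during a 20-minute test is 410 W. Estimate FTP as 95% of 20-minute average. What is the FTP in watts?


FTP = 20-min power * 0.95
= 410 * 0.95
= 389.5 W

389.5 W


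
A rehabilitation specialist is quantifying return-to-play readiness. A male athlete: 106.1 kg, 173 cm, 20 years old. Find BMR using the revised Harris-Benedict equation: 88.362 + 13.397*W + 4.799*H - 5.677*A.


Intercept = 88.362
Weight contribution = 13.397 * 106.1 = 1421.4217
Height contribution = 4.799 * 173 = 830.227
Age contribution = 5.677 * 20 = 113.54
BMR = 88.362 + 1421.4217 + 830.227 - 113.54
= 2226.47 kcal/day

2226.47 kcal/day


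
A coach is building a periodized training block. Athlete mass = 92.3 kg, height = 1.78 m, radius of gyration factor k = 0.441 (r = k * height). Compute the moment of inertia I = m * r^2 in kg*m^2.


r = k * height = 0.441 * 1.78 = 0.78498 m
r^2 = 0.78498^2 = 0.616194
I = 92.3 * 0.616194 = 56.875 kg*m^2

56.875 kg*m^2


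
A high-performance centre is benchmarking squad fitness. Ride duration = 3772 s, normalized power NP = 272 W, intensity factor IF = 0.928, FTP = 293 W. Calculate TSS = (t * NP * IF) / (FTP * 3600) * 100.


Numerator = 3772 * 272 * 0.928 = 952113.152
Denominator = 293 * 3600 = 1054800
TSS = 952113.152 / 1054800 * 100
= 90.26

90.26 TSS


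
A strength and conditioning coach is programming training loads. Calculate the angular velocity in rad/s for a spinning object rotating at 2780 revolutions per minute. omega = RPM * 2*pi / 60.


omega = RPM * 2*pi / 60
= 2780 * 6.28318531 / 60
= 291.121 rad/s

291.121 rad/s


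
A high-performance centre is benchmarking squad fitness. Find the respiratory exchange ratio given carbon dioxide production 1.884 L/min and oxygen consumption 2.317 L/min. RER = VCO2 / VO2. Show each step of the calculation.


VCO2 = 1.884 L/min
VO2 = 2.317 L/min
RER = 1.884 / 2.317 = 0.8131

0.8131


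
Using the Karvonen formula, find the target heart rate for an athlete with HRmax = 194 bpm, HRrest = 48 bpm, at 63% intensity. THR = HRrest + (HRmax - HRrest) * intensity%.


HRR = 194 - 48 = 146
THR = 48 + 146 * 0.63
= 48 + 91.98
= 139.98 bpm

139.98 bpm


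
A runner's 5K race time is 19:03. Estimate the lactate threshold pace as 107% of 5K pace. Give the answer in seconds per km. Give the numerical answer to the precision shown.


Total race time = 19*60 + 3 = 1143 seconds
5K pace = 1143 / 5 = 228.6 sec/km
LT pace = 228.6 * 1.07 = 244.6 sec/km

244.6 s/km


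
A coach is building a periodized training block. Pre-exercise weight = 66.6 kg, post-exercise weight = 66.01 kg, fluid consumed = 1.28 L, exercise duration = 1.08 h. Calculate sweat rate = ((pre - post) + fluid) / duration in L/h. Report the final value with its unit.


Weight loss = 66.6 - 66.01 = 0.59 kg (approx L)
Total sweat = 0.59 + 1.28 = 1.87 L
Sweat rate = 1.87 / 1.08 = 1.731 L/h

1.731 L/h


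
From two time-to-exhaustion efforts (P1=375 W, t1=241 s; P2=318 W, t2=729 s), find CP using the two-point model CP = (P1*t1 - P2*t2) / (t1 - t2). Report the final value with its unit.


Work in trial 1 = 90375 J
Work in trial 2 = 231822 J
Delta work = -141447 J
Delta time = -488 s
CP = -141447 / -488 = 289.85 W

289.85 W


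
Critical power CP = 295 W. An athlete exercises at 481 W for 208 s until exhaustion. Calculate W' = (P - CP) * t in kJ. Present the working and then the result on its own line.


P - CP = 481 - 295 = 186 W
W' = 186 * 208 = 38688 J
= 38688 / 1000 = 38.688 kJ

38.688 kJ


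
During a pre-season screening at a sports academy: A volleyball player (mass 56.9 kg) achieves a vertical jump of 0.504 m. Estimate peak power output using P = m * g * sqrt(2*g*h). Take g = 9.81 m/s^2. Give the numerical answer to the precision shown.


2 * g * h = 2 * 9.81 * 0.504 = 9.88848
sqrt(9.88848) = 3.144595 m/s
P = 56.9 * 9.81 * 3.144595 = 1755.28 W

1755.28 W


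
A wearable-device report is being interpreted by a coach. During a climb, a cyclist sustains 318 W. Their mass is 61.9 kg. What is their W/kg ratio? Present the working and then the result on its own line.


Power-to-weight = 318 W / 61.9 kg
= 5.137 W/kg

5.137 W/kg


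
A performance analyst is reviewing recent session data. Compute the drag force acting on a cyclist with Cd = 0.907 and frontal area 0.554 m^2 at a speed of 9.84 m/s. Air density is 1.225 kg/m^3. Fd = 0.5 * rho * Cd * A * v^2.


Step 1: v^2 = 96.8256
Step 2: Fd = 0.5 * 1.225 * 0.907 * 0.554 * 96.8256
= 29.8 N

29.8 N


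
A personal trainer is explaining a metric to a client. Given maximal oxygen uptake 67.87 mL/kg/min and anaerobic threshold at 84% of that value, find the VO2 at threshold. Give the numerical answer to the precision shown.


Percentage as decimal = 0.84
VO2 at AT = 67.87 * 0.84 = 57.01 mL/kg/min

57.01 mL/kg/min


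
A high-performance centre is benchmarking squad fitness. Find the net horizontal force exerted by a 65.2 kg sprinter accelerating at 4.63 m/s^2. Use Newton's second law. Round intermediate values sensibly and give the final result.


Newton's second law: F = m * a
F = 65.2 * 4.63 = 301.88 N

301.88 N


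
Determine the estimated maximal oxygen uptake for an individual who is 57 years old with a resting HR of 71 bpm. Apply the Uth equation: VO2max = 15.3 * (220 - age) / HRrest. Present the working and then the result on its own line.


HRmax = 220 - 57 = 163
VO2max = 15.3 * (163 / 71)
= 15.3 * 2.2958
= 35.13 mL/kg/min

35.13 mL/kg/min


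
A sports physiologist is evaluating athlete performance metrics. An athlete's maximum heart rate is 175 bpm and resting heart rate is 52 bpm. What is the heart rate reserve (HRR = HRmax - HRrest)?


HRR = HRmax - HRrest
= 175 - 52
= 123 bpm

123 bpm


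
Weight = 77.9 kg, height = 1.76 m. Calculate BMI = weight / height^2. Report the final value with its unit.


height^2 = 1.76^2 = 3.0976
BMI = 77.9 / 3.0976 = 25.15 kg/m^2

25.15 kg/m^2


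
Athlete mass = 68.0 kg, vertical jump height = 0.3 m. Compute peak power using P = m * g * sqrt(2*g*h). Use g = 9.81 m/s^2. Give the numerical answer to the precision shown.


sqrt(2 * 9.81 * 0.3) = sqrt(5.886) = 2.426108 m/s
P = 68.0 * 9.81 * 2.426108
= 1618.41 W

1618.41 W


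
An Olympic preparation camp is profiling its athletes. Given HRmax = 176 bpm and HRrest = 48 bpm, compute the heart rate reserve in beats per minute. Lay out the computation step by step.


Heart rate reserve = maximum HR minus resting HR
HRR = 176 - 48 = 128 bpm

128 bpm


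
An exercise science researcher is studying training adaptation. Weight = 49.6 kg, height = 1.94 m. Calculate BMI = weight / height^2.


height^2 = 1.94^2 = 3.7636
BMI = 49.6 / 3.7636 = 13.18 kg/m^2

13.18 kg/m^2


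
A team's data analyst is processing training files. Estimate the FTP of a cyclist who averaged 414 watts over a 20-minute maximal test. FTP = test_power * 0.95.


FTP = 414 * 0.95 = 393.3 W

393.3 W


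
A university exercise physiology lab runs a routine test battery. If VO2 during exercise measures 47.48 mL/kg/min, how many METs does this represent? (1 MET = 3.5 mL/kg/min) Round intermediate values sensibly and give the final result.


METs = VO2 / 3.5 = 47.48 / 3.5 = 13.57

13.57 METs


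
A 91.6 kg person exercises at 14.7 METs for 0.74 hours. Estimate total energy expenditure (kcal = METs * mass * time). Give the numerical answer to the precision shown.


Energy = METs * mass(kg) * time(h)
= 14.7 * 91.6 * 0.74
= 996.42 kcal

996.42 kcal


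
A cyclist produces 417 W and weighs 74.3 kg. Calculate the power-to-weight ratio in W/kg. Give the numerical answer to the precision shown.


P/W = power / mass
= 417 / 74.3
= 5.612 W/kg

5.612 W/kg


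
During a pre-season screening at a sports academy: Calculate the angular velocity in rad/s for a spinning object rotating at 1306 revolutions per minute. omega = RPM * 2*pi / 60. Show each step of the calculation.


omega = RPM * 2*pi / 60
= 1306 * 6.28318531 / 60
= 136.764 rad/s

136.764 rad/s


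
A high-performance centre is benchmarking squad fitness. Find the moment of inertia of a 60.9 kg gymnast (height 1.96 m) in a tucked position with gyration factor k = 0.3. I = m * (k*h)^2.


Radius of gyration = 0.3 * 1.96 = 0.588 m
I = 60.9 * 0.588^2
= 60.9 * 0.345744
= 21.056 kg*m^2

21.056 kg*m^2


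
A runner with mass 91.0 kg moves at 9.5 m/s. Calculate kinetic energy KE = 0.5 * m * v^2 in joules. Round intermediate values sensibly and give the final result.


v^2 = 9.5^2 = 90.25
KE = 0.5 * 91.0 * 90.25
= 4106.38 J

4106.38 J


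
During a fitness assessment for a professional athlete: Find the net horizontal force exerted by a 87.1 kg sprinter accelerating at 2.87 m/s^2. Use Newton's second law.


Newton's second law: F = m * a
F = 87.1 * 2.87 = 249.98 N

249.98 N


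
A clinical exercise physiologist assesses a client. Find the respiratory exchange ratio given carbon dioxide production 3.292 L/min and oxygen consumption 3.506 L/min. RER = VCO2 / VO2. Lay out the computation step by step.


VCO2 = 3.292 L/min
VO2 = 3.506 L/min
RER = 3.292 / 3.506 = 0.939

0.939


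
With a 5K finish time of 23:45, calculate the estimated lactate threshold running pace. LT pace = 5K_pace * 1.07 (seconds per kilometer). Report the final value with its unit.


Race duration = 1425 s for 5 km
Average pace = 1425 / 5 = 285.0 s/km
LT pace = 285.0 * 1.07
= 304.95 s/km

304.95 s/km


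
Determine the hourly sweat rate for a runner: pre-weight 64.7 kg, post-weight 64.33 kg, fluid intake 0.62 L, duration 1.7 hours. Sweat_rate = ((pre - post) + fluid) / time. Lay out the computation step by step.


Mass lost = 64.7 - 64.33 = 0.37 kg
Add fluid consumed: 0.37 + 0.62 = 0.99 L total sweat
Sweat rate = 0.99 / 1.7 = 0.582 L/h

0.582 L/h


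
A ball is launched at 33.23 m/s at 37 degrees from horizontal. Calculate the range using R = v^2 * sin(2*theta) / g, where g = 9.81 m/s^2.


sin(2 * 37) = sin(74) = 0.961262
v^2 = 33.23^2 = 1104.2329
R = 1104.2329 * 0.961262 / 9.81
= 108.202 m

108.202 m


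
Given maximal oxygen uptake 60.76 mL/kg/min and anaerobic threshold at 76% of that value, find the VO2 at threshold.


Percentage as decimal = 0.76
VO2 at AT = 60.76 * 0.76 = 46.18 mL/kg/min

46.18 mL/kg/min


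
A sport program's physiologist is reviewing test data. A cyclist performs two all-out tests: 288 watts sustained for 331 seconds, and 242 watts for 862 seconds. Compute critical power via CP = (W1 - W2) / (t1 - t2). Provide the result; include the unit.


W1 = P1 * t1 = 288 * 331 = 95328 J
W2 = P2 * t2 = 242 * 862 = 208604 J
CP = (95328 - 208604) / (331 - 862)
= 213.33 W

213.33 W


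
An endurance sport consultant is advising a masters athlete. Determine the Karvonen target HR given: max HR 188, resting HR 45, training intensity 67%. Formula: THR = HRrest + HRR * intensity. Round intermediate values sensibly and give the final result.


HRR = HRmax - HRrest = 188 - 45 = 143
THR = 45 + 143 * 0.67
= 140.81 bpm

140.81 bpm


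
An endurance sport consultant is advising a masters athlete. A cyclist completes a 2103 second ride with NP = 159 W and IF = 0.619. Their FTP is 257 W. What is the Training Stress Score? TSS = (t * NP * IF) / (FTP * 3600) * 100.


t * NP * IF = 2103 * 159 * 0.619 = 206979.363
FTP * 3600 = 925200
TSS = (206979.363 / 925200) * 100 = 22.37

22.37 TSS


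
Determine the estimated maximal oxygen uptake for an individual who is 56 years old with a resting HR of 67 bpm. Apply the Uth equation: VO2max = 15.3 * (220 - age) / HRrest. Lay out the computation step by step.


HRmax = 220 - 56 = 164
VO2max = 15.3 * (164 / 67)
= 15.3 * 2.4478
= 37.45 mL/kg/min

37.45 mL/kg/min


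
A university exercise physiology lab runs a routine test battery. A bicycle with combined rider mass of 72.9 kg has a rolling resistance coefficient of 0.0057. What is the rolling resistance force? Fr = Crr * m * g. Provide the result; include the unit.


Fr = 0.0057 * 72.9 * 9.81
= 0.41553 * 9.81
= 4.076 N

4.076 N


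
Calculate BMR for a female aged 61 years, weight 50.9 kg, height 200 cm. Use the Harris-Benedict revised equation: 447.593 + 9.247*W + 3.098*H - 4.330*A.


Substituting values:
W term = 9.247 * 50.9 = 470.6723
H term = 3.098 * 200 = 619.6
A term = 4.330 * 61 = 264.13
BMR = 1273.74 kcal/day

1273.74 kcal/day


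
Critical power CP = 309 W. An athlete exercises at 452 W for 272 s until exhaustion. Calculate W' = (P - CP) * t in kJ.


P - CP = 452 - 309 = 143 W
W' = 143 * 272 = 38896 J
= 38896 / 1000 = 38.896 kJ

38.896 kJ


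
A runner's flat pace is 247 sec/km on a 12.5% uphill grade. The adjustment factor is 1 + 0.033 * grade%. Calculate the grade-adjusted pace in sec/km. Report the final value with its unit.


Factor = 1 + 0.033 * 12.5 = 1.4125
Adjusted pace = 247 * 1.4125
= 348.89 sec/km

348.89 s/km


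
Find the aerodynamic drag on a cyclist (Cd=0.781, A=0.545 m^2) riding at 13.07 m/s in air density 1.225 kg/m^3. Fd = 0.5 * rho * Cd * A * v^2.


Fd = 0.5 * 1.225 * 0.781 * 0.545 * 13.07^2
= 0.5 * 1.225 * 0.781 * 0.545 * 170.8249
= 44.535 N

44.535 N


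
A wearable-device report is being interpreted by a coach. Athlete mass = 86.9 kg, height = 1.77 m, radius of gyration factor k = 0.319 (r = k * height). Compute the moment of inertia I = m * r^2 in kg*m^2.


r = k * height = 0.319 * 1.77 = 0.56463 m
r^2 = 0.56463^2 = 0.318807
I = 86.9 * 0.318807 = 27.704 kg*m^2

27.704 kg*m^2


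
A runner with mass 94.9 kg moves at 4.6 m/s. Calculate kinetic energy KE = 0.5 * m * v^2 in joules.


v^2 = 4.6^2 = 21.16
KE = 0.5 * 94.9 * 21.16
= 1004.04 J

1004.04 J


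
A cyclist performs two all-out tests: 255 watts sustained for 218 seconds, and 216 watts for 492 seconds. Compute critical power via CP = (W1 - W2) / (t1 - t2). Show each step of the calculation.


W1 = P1 * t1 = 255 * 218 = 55590 J
W2 = P2 * t2 = 216 * 492 = 106272 J
CP = (55590 - 106272) / (218 - 492)
= 184.97 W

184.97 W


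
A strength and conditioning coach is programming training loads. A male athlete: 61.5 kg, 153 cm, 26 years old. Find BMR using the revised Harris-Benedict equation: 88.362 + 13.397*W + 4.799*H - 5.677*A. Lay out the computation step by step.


Intercept = 88.362
Weight contribution = 13.397 * 61.5 = 823.9155
Height contribution = 4.799 * 153 = 734.247
Age contribution = 5.677 * 26 = 147.602
BMR = 88.362 + 823.9155 + 734.247 - 147.602
= 1498.92 kcal/day

1498.92 kcal/day


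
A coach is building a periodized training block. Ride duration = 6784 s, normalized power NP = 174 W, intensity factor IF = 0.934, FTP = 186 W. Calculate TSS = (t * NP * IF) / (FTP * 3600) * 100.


Numerator = 6784 * 174 * 0.934 = 1102508.544
Denominator = 186 * 3600 = 669600
TSS = 1102508.544 / 669600 * 100
= 164.65

164.65 TSS


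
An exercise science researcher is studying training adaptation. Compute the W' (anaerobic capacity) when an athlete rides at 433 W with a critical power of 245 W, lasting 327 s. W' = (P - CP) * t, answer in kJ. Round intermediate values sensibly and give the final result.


Above-CP power = 188 W
Duration = 327 s
W' = 188 * 327 = 61476 J
Convert: 61476 / 1000 = 61.476 kJ

61.476 kJ


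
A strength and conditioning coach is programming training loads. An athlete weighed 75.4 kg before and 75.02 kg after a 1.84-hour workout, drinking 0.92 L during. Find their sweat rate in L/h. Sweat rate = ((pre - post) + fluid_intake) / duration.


Body mass change = 0.38 kg
Total sweat loss = 0.38 + 0.92 = 1.3 L
Rate = 1.3 / 1.84 = 0.707 L/h

0.707 L/h


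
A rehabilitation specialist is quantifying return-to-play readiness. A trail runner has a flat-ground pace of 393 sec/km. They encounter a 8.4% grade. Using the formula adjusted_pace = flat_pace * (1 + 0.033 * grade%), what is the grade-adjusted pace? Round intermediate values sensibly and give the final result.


Grade factor = 1 + 0.033 * 8.4 = 1.2772
Adjusted = 393 * 1.2772 = 501.94 sec/km

501.94 s/km


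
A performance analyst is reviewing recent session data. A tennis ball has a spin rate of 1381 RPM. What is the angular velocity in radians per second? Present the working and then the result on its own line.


Convert RPM to rad/s: multiply by 2*pi and divide by 60
omega = 1381 * 2 * pi / 60
= 144.618 rad/s

144.618 rad/s


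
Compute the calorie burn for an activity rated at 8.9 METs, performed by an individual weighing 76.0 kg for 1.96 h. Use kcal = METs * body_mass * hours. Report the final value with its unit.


Product of METs and mass = 8.9 * 76.0 = 676.4
Total kcal = 676.4 * 1.96 = 1325.74 kcal

1325.74 kcal


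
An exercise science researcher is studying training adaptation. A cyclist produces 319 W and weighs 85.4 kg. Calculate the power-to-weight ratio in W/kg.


P/W = power / mass
= 319 / 85.4
= 3.735 W/kg

3.735 W/kg


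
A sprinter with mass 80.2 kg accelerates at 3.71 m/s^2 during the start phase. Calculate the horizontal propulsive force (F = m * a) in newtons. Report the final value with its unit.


F = m * a
= 80.2 * 3.71
= 297.54 N

297.54 N


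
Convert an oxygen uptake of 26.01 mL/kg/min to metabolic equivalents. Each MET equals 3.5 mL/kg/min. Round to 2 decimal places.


One MET = 3.5 mL/kg/min
Number of METs = 26.01 / 3.5
= 7.43 METs

7.43 METs


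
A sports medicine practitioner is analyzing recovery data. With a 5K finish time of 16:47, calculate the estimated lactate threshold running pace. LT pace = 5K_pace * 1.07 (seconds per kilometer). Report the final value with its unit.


Race duration = 1007 s for 5 km
Average pace = 1007 / 5 = 201.4 s/km
LT pace = 201.4 * 1.07
= 215.5 s/km

215.5 s/km


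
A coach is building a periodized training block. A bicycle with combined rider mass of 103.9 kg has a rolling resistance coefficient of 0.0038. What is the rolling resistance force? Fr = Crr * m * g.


Fr = 0.0038 * 103.9 * 9.81
= 0.39482 * 9.81
= 3.873 N

3.873 N


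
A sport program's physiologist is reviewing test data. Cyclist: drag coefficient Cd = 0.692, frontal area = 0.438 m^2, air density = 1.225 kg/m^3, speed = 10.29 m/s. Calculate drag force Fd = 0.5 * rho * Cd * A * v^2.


v^2 = 10.29^2 = 105.8841
Fd = 0.5 * 1.225 * 0.692 * 0.438 * 105.8841
= 19.657 N

19.657 N


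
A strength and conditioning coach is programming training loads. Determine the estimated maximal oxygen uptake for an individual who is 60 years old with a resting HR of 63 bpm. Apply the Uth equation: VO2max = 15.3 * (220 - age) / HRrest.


HRmax = 220 - 60 = 160
VO2max = 15.3 * (160 / 63)
= 15.3 * 2.5397
= 38.86 mL/kg/min

38.86 mL/kg/min


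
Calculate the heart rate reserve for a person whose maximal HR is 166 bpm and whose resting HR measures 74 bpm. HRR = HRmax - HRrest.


HRmax = 166 bpm
HRrest = 74 bpm
HRR = 166 - 74 = 92 bpm

92 bpm


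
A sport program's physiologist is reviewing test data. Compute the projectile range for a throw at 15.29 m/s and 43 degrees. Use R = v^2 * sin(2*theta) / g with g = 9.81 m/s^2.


Two times the angle = 86 degrees
sin(86) = 0.997564
R = 233.7841 * 0.997564 / 9.81 = 23.773 m

23.773 m


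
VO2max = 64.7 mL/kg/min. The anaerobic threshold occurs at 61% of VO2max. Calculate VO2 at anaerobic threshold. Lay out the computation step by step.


AT fraction = 61 / 100 = 0.61
AT VO2 = 64.7 * 0.61
= 39.47 mL/kg/min

39.47 mL/kg/min


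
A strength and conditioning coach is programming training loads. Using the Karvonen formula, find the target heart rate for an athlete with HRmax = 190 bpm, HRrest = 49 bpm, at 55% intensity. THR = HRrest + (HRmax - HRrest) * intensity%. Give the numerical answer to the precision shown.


HRR = 190 - 49 = 141
THR = 49 + 141 * 0.55
= 49 + 77.55
= 126.55 bpm

126.55 bpm


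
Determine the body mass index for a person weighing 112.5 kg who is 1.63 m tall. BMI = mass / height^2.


BMI = mass / height^2
= 112.5 / 1.63^2
= 112.5 / 2.6569
= 42.34 kg/m^2

42.34 kg/m^2


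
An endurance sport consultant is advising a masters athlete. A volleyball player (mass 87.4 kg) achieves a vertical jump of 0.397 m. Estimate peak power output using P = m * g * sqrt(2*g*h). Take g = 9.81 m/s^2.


2 * g * h = 2 * 9.81 * 0.397 = 7.78914
sqrt(7.78914) = 2.790903 m/s
P = 87.4 * 9.81 * 2.790903 = 2392.9 W

2392.9 W


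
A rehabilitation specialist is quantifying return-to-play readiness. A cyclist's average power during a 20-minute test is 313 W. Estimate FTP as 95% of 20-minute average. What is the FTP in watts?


FTP = 20-min power * 0.95
= 313 * 0.95
= 297.35 W

297.35 W


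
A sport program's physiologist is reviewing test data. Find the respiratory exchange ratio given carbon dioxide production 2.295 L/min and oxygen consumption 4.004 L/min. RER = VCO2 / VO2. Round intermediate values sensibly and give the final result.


VCO2 = 2.295 L/min
VO2 = 4.004 L/min
RER = 2.295 / 4.004 = 0.5732

0.5732


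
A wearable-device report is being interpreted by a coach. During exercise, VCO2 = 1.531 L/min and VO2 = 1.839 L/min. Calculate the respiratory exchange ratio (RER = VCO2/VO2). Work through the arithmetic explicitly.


RER = VCO2 / VO2
= 1.531 / 1.839
= 0.8325

0.8325


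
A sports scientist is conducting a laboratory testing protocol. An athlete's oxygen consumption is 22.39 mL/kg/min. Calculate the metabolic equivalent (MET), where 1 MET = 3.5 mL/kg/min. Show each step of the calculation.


MET = VO2 / 3.5
= 22.39 / 3.5
= 6.4 METs

6.4 METs


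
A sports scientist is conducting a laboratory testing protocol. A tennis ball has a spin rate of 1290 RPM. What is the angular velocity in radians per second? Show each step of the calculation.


Convert RPM to rad/s: multiply by 2*pi and divide by 60
omega = 1290 * 2 * pi / 60
= 135.088 rad/s

135.088 rad/s


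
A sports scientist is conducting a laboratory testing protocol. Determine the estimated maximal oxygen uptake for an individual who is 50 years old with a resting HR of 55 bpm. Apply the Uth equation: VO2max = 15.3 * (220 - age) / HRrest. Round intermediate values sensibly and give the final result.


HRmax = 220 - 50 = 170
VO2max = 15.3 * (170 / 55)
= 15.3 * 3.0909
= 47.29 mL/kg/min

47.29 mL/kg/min


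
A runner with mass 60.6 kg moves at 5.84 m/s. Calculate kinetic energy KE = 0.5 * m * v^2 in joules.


v^2 = 5.84^2 = 34.1056
KE = 0.5 * 60.6 * 34.1056
= 1033.4 J

1033.4 J


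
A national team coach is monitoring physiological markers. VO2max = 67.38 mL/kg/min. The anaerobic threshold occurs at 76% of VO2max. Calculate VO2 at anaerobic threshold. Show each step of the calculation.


AT fraction = 76 / 100 = 0.76
AT VO2 = 67.38 * 0.76
= 51.21 mL/kg/min

51.21 mL/kg/min


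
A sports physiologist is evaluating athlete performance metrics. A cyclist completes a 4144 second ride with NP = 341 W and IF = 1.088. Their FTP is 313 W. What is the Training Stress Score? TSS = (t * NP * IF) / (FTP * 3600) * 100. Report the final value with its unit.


t * NP * IF = 4144 * 341 * 1.088 = 1537457.152
FTP * 3600 = 1126800
TSS = (1537457.152 / 1126800) * 100 = 136.44

136.44 TSS


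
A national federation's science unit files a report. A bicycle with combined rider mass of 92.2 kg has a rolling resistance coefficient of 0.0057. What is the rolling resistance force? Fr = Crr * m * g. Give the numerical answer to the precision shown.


Fr = 0.0057 * 92.2 * 9.81
= 0.52554 * 9.81
= 5.156 N

5.156 N


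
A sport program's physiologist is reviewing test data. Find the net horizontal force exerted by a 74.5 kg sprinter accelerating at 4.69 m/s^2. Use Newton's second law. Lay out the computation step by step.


Newton's second law: F = m * a
F = 74.5 * 4.69 = 349.41 N

349.41 N


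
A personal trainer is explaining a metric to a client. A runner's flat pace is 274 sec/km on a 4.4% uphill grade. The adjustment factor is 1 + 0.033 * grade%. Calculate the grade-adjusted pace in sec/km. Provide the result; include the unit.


Factor = 1 + 0.033 * 4.4 = 1.1452
Adjusted pace = 274 * 1.1452
= 313.78 sec/km

313.78 s/km


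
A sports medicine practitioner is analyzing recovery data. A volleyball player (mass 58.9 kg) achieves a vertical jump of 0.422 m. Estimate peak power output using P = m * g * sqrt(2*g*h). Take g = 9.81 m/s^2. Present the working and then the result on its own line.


2 * g * h = 2 * 9.81 * 0.422 = 8.27964
sqrt(8.27964) = 2.877436 m/s
P = 58.9 * 9.81 * 2.877436 = 1662.61 W

1662.61 W


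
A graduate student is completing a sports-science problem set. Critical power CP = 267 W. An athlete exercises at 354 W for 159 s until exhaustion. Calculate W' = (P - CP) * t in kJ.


P - CP = 354 - 267 = 87 W
W' = 87 * 159 = 13833 J
= 13833 / 1000 = 13.833 kJ

13.833 kJ


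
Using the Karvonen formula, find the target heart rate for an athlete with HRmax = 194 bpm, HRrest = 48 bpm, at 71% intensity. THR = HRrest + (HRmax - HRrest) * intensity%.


HRR = 194 - 48 = 146
THR = 48 + 146 * 0.71
= 48 + 103.66
= 151.66 bpm

151.66 bpm


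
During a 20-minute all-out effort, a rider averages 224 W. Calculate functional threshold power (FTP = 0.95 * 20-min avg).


FTP = 0.95 * 224
= 212.8 W

212.8 W


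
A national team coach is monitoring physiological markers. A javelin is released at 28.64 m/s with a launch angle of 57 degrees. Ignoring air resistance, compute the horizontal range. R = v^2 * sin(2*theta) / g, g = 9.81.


Launch speed squared = 820.2496
sin(2 * 57 deg) = 0.913545
Range = 820.2496 * 0.913545 / 9.81
= 76.385 m

76.385 m


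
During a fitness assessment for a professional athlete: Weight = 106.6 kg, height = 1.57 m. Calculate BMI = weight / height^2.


height^2 = 1.57^2 = 2.4649
BMI = 106.6 / 2.4649 = 43.25 kg/m^2

43.25 kg/m^2


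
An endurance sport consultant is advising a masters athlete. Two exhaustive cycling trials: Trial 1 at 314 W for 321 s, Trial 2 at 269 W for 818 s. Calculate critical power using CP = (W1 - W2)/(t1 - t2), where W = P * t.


W1 = 314 * 321 = 100794 J
W2 = 269 * 818 = 220042 J
CP = (100794 - 220042) / (321 - 818)
= -119248 / -497
= 239.94 W

239.94 W


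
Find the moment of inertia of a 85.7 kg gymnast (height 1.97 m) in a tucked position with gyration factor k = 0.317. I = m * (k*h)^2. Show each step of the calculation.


Radius of gyration = 0.317 * 1.97 = 0.62449 m
I = 85.7 * 0.62449^2
= 85.7 * 0.389988
= 33.422 kg*m^2

33.422 kg*m^2


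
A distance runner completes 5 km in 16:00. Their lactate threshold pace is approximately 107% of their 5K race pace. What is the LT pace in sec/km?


Convert to seconds: 16 min 0 s = 960 s
Pace per km = 960 / 5 = 192.0 s/km
LT pace = 192.0 * 1.07 = 205.44 s/km

205.44 s/km


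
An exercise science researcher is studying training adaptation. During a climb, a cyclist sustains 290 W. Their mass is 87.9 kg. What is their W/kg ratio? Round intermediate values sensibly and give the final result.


Power-to-weight = 290 W / 87.9 kg
= 3.299 W/kg

3.299 W/kg


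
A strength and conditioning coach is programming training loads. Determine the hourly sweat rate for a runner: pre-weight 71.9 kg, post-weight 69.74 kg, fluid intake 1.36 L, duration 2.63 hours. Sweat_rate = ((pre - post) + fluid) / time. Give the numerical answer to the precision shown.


Mass lost = 71.9 - 69.74 = 2.16 kg
Add fluid consumed: 2.16 + 1.36 = 3.52 L total sweat
Sweat rate = 3.52 / 2.63 = 1.338 L/h

1.338 L/h


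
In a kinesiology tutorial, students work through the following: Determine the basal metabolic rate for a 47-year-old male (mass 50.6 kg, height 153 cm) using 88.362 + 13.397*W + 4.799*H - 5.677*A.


BMR = 88.362 + 13.397*50.6 + 4.799*153 - 5.677*47
= 1233.68 kcal/day

1233.68 kcal/day


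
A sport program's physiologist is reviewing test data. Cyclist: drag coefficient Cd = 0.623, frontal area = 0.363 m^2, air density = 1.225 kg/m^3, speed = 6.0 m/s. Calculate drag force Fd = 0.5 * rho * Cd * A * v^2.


v^2 = 6.0^2 = 36.0
Fd = 0.5 * 1.225 * 0.623 * 0.363 * 36.0
= 4.987 N

4.987 N


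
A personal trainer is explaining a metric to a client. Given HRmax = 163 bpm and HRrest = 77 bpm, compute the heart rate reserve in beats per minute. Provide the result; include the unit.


Heart rate reserve = maximum HR minus resting HR
HRR = 163 - 77 = 86 bpm

86 bpm


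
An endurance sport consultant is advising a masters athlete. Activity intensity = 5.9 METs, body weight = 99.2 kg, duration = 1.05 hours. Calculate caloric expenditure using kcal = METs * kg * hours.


kcal = 5.9 * 99.2 * 1.05
= 585.28 * 1.05
= 614.54 kcal

614.54 kcal


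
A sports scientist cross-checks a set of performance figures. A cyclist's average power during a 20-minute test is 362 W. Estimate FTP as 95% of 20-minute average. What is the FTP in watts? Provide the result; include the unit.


FTP = 20-min power * 0.95
= 362 * 0.95
= 343.9 W

343.9 W


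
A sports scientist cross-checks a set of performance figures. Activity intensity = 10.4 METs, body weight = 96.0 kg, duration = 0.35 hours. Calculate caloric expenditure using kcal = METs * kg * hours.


kcal = 10.4 * 96.0 * 0.35
= 998.4 * 0.35
= 349.44 kcal

349.44 kcal


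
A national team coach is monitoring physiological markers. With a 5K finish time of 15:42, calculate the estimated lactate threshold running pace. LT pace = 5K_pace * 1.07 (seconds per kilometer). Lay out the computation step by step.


Race duration = 942 s for 5 km
Average pace = 942 / 5 = 188.4 s/km
LT pace = 188.4 * 1.07
= 201.59 s/km

201.59 s/km


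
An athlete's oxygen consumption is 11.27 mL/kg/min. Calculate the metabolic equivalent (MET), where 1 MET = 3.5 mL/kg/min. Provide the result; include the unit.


MET = VO2 / 3.5
= 11.27 / 3.5
= 3.22 METs

3.22 METs


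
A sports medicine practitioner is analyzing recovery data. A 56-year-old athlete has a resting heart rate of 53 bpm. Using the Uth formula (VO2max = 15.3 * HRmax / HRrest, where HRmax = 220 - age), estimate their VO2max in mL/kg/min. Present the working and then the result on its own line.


HRmax = 220 - 56 = 164 bpm
Ratio = HRmax / HRrest = 164 / 53 = 3.0943
VO2max = 15.3 * 3.0943 = 47.34 mL/kg/min

47.34 mL/kg/min


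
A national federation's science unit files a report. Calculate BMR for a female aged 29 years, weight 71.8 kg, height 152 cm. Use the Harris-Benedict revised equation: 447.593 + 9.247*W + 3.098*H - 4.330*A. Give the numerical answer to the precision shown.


Substituting values:
W term = 9.247 * 71.8 = 663.9346
H term = 3.098 * 152 = 470.896
A term = 4.330 * 29 = 125.57
BMR = 1456.85 kcal/day

1456.85 kcal/day


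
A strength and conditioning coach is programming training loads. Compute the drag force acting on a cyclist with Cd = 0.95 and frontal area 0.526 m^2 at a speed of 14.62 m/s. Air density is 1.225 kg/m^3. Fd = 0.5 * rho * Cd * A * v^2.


Step 1: v^2 = 213.7444
Step 2: Fd = 0.5 * 1.225 * 0.95 * 0.526 * 213.7444
= 65.42 N

65.42 N


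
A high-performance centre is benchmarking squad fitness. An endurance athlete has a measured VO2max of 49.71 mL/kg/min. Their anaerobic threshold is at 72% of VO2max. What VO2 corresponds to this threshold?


Anaerobic threshold VO2 = VO2max * 72%
= 49.71 * 0.72
= 35.79 mL/kg/min

35.79 mL/kg/min


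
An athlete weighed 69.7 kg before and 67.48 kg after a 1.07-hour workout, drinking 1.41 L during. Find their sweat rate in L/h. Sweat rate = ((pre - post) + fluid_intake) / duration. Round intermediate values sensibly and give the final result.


Body mass change = 2.22 kg
Total sweat loss = 2.22 + 1.41 = 3.63 L
Rate = 3.63 / 1.07 = 3.393 L/h

3.393 L/h


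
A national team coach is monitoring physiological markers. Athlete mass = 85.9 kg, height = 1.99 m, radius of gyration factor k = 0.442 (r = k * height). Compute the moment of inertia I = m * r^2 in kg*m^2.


r = k * height = 0.442 * 1.99 = 0.87958 m
r^2 = 0.87958^2 = 0.773661
I = 85.9 * 0.773661 = 66.457 kg*m^2

66.457 kg*m^2


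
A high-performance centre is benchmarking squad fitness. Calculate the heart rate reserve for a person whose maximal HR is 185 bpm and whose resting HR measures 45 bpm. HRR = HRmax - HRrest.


HRmax = 185 bpm
HRrest = 45 bpm
HRR = 185 - 45 = 140 bpm

140 bpm


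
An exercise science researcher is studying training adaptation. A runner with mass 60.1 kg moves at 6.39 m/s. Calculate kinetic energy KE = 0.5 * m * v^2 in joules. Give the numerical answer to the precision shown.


v^2 = 6.39^2 = 40.8321
KE = 0.5 * 60.1 * 40.8321
= 1227.0 J

1227.0 J


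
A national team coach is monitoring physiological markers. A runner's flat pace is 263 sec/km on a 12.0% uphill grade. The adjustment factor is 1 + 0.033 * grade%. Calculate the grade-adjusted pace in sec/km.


Factor = 1 + 0.033 * 12.0 = 1.396
Adjusted pace = 263 * 1.396
= 367.15 sec/km

367.15 s/km


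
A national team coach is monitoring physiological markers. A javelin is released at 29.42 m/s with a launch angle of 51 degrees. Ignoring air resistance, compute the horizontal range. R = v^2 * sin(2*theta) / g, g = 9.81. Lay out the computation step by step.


Launch speed squared = 865.5364
sin(2 * 51 deg) = 0.978148
Range = 865.5364 * 0.978148 / 9.81
= 86.302 m

86.302 m


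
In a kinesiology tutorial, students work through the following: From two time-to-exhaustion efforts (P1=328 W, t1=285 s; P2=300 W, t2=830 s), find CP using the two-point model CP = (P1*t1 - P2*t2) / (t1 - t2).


Work in trial 1 = 93480 J
Work in trial 2 = 249000 J
Delta work = -155520 J
Delta time = -545 s
CP = -155520 / -545 = 285.36 W

285.36 W


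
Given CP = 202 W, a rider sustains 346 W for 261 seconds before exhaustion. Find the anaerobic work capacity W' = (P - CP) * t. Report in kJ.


Excess power = 346 - 202 = 144 W
Work above CP = 144 * 261 = 37584 J
W' = 37.584 kJ

37.584 kJ


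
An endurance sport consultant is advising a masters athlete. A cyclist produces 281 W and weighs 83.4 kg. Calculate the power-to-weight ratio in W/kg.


P/W = power / mass
= 281 / 83.4
= 3.369 W/kg

3.369 W/kg
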